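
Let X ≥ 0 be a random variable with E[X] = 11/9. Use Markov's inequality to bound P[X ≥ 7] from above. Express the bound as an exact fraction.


μ = E[X] = 11/9, a = 7.
Markov: P[X ≥ 7] ≤ μ/a = (11/9)/7 = 11/63.
Numerically: ≈ 0.175.
(Since a = 7 > μ = 1.222, the bound 11/63 is < 1 and informative.)

P[X ≥ 7] ≤ 11/63 ≈ 0.175.


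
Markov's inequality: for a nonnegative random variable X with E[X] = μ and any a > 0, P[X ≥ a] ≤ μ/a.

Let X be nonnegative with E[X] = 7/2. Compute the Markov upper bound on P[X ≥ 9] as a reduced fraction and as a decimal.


μ = E[X] = 7/2, a = 9.
Markov: P[X ≥ 9] ≤ μ/a = (7/2)/9 = 7/18.
Numerically: ≈ 0.38889.
(Since a = 9 > μ = 3.50000, the bound 7/18 is < 1 and informative.)

P[X ≥ 9] ≤ 7/18 ≈ 0.38889.


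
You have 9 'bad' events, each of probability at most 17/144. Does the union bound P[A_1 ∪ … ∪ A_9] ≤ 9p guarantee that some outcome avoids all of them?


Union bound: P[∪_{i=1}^{9} A_i] ≤ Σ_i P[A_i] ≤ 9·p = 9·(17/144) = 17/16.
Numerically: 17/16 ≈ 1.0625000.
Is 17/16 < 1? NO.
Since the bound 17/16 is ≥ 1, the union bound is uninformative here; it does NOT by itself certify existence.

9·p = 17/16 ≈ 1.0625000; existence NOT certified by the union bound.


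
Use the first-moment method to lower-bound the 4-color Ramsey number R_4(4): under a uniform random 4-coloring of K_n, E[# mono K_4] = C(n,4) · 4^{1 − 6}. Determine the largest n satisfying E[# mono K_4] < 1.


We need C(n, 4) · 4^{1 − 6} < 1, i.e. C(n, 4) < 4^{6 − 1} = 1024.
Check values of n near the boundary:
  n = 8: C(8, 4) = 70; 70 < 1024? YES
  n = 9: C(9, 4) = 126; 126 < 1024? YES
  n = 10: C(10, 4) = 210; 210 < 1024? YES
  n = 11: C(11, 4) = 330; 330 < 1024? YES
  n = 12: C(12, 4) = 495; 495 < 1024? YES
  n = 13: C(13, 4) = 715; 715 < 1024? YES
  n = 14: C(14, 4) = 1001; 1001 < 1024? YES
  n = 15: C(15, 4) = 1365; 1365 < 1024? NO
The largest n with C(n, 4) < 1024 is n = 14 (where E[X] = 1001/1024 ≈ 0.978). Hence R_4(4) > 14, i.e. R_4(4) ≥ 15.

Largest n = 14; hence R_4(4) > 14.


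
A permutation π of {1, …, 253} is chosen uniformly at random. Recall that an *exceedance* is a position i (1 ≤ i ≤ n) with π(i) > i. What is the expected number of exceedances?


Write X = Σ_{i=1}^{253} X_i, where X_i = 1_{π(i) > i}.
For each fixed i, π(i) is uniform over {1, …, 253} (marginal of a uniform permutation), so P[π(i) > i] = (n − i)/n. Summing: Σ_{i=1}^{253} (n − i)/n = (0 + 1 + … + 252)/253 = 253(253 − 1)/(2·253) = (253 − 1)/2.
Hence E[X] = Σ_{i=1}^{253} (253 − i)/253 = 126 ≈ 126.00000.

E[X] = 126 = 126.00000.


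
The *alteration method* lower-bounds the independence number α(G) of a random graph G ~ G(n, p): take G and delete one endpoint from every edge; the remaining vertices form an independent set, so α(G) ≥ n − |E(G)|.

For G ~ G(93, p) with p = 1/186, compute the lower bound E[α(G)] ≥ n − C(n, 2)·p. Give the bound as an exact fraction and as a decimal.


E[|E(G)|] = C(93, 2)·p = 4278 · (1/186) = 23.
E[α(G)] ≥ n − E[|E(G)|] = 93 − 23 = 70.
Numerically: ≈ 70.000000.
(This is only a lower bound; the true E[α(G)] may be larger.)

E[α(G)] ≥ 70 ≈ 70.000000.


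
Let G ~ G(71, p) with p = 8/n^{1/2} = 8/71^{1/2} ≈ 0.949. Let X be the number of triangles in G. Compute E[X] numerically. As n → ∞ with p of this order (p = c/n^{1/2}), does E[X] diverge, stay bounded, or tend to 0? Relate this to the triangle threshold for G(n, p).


Number of potential triangles: C(71, 3) = 57155.
Each occurs with probability p³ ≈ (0.949)³ ≈ 8.55820e-01.
By linearity: E[X] = C(71, 3)·p³ ≈ 57155 · 8.55820e-01 ≈ 48914.393.
Since α = 1/2 < 1, p = c/n^{1/2} ≫ 1/n is above the triangle threshold p ~ 1/n. Asymptotically E[X] ~ (c³/6)·n^{3(1−α)} = (8³/6)·n^{1.5} → ∞; triangles are abundant w.h.p.

E[X] ≈ 48914.393; in regime p = Θ(1/n^{1/2}) E[X] diverges (above the triangle threshold p ~ 1/n).


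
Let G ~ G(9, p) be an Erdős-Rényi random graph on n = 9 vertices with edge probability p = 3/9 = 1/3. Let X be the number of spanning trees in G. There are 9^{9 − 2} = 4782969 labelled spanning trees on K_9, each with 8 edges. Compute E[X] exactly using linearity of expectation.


K_9 has 9^{9 − 2} = 4782969 labelled spanning trees.
For each such spanning tree H, let X_H = 1 if all 8 edges of H are present in G. Then P[X_H = 1] = p^{8} = (1/3)^{8} = 1/6561.
Summing the indicators: E[X] = Σ_H E[X_H] = 4782969 · p^{8} = 4782969 · 1/6561 = 729.
Numerically: E[X] ≈ 729.

E[X] = 4782969 · (1/3)^{8} = 729 ≈ 729.


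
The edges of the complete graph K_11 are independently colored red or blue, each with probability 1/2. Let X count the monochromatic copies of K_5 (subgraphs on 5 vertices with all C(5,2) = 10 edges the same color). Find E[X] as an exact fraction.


Let X = Σ_S X_S over the C(11, 5) = 462 subsets S of size 5, where X_S = 1 if the K_5 on S is monochromatic.
For a fixed S, the K_5 on S has C(5, 2) = 10 edges. P[all 10 edges red] = (1/2)^10, and likewise for blue, so P[monochromatic] = 2·(1/2)^10 = 2^{1 − 10} = 1/512.
By linearity of expectation: E[X] = C(11, 5) · 2^{1 − 10} = 462 · 1/512 = 231/256.
Numerically: E[X] ≈ 0.902344.

E[X] = C(11,5)·2^(1−C(5,2)) = 231/256 ≈ 0.902344.


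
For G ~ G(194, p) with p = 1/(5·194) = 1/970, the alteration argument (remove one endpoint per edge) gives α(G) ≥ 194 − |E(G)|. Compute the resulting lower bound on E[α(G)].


E[|E(G)|] = C(194, 2)·p = 18721 · (1/970) = 193/10.
E[α(G)] ≥ n − E[|E(G)|] = 194 − 193/10 = 1747/10.
Numerically: ≈ 174.700.
(This is only a lower bound; the true E[α(G)] may be larger.)

E[α(G)] ≥ 1747/10 ≈ 174.700.


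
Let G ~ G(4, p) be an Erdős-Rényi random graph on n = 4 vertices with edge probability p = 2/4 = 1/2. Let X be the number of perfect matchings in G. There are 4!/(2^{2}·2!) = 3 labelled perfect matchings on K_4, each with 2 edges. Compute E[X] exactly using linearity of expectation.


K_4 has 4!/(2^{2}·2!) = 3 labelled perfect matchings.
For each such perfect matching H, let X_H = 1 if all 2 edges of H are present in G. Then P[X_H = 1] = p^{2} = (1/2)^{2} = 1/4.
By linearity of expectation: E[X] = Σ_H E[X_H] = 3 · p^{2} = 3 · 1/4 = 3/4.
Numerically: E[X] ≈ 0.75.

E[X] = 3 · (1/2)^{2} = 3/4 ≈ 0.75.


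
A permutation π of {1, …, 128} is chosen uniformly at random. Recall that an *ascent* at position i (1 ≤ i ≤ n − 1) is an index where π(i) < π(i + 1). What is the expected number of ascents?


Write X = Σ X_I over i = 1, …, 127, with X_I the indicator of one ascent.
There are 127 indicators.
For each fixed i, the pair (π(i), π(i+1)) is a uniformly random ordered pair of distinct values from {1, …, 128}; by symmetry P[π(i) < π(i+1)] = 1/2.
By linearity: E[X] = 127 · (1/2) = (128 − 1) · (1/2) = 127/2 ≈ 63.5000.

E[X] = 127/2 = 63.5000.


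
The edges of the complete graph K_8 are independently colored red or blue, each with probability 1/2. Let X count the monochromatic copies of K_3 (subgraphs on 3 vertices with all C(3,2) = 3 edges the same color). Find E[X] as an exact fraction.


Let X = Σ_S X_S over the C(8, 3) = 56 subsets S of size 3, where X_S = 1 if the K_3 on S is monochromatic.
For a fixed S, the K_3 on S has C(3, 2) = 3 edges. P[all 3 edges red] = (1/2)^3, and likewise for blue, so P[monochromatic] = 2·(1/2)^3 = 2^{1 − 3} = 1/4.
By linearity: E[X] = C(8, 3) · 2^{1 − 3} = 56 · 1/4 = 14.
Numerically: E[X] ≈ 14.000000.

E[X] = C(8,3)·2^(1−C(3,2)) = 14 ≈ 14.000000.


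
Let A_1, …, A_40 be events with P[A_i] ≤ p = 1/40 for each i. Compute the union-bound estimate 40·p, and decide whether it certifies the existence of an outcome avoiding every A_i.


Union bound: P[∪_{i=1}^{40} A_i] ≤ Σ_i P[A_i] ≤ 40·p = 40·(1/40) = 1.
Numerically: 1 ≈ 1.000.
Is 1 < 1? NO.
Since the bound 1 is ≥ 1, the union bound is uninformative here; it does NOT by itself certify existence.

40·p = 1 ≈ 1.000; existence NOT certified by the union bound.


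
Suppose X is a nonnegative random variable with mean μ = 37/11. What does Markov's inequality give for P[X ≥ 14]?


μ = E[X] = 37/11, a = 14.
Markov: P[X ≥ 14] ≤ μ/a = (37/11)/14 = 37/154.
Numerically: ≈ 0.24026.
(Since a = 14 > μ = 3.36364, the bound 37/154 is < 1 and informative.)

P[X ≥ 14] ≤ 37/154 ≈ 0.24026.


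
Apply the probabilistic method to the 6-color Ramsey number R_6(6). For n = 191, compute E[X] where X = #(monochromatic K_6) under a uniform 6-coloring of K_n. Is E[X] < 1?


E[X] = C(191, 6) · 6^{1 − 15} = 62291483793 · 6^{−14} = 62291483793/78364164096.
As a reduced fraction: E[X] = 6921275977/8707129344 ≈ 0.79490.
Is E[X] < 1? YES.
Since E[X] < 1, there exists a 6-coloring of K_{191} with no monochromatic K_6; hence R_6(6) > 191.

E[X] = 6921275977/8707129344 ≈ 0.79490; E[X] < 1, so R_6(6) > 191.


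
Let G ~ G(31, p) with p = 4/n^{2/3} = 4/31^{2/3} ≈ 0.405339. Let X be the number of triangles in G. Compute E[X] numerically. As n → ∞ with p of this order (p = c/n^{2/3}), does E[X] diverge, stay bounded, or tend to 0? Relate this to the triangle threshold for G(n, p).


Number of potential triangles: C(31, 3) = 4495.
Each occurs with probability p³ ≈ (0.405339)³ ≈ 6.65972945e-02.
By linearity: E[X] = C(31, 3)·p³ ≈ 4495 · 6.65972945e-02 ≈ 299.354839.
Since α = 2/3 < 1, p = c/n^{2/3} ≫ 1/n is above the triangle threshold p ~ 1/n. Asymptotically E[X] ~ (c³/6)·n^{3(1−α)} = (4³/6)·n^{1} → ∞; triangles are abundant w.h.p.

E[X] ≈ 299.354839; in regime p = Θ(1/n^{2/3}) E[X] diverges (above the triangle threshold p ~ 1/n).


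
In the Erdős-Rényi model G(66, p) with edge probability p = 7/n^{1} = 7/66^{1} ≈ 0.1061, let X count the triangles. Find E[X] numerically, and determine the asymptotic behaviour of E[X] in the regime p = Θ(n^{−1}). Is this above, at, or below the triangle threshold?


Number of potential triangles: C(66, 3) = 45760.
Each occurs with probability p³ ≈ (0.1061)³ ≈ 1.193060e-03.
By linearity: E[X] = C(66, 3)·p³ ≈ 45760 · 1.193060e-03 ≈ 54.5944.
Here α = 1, so p = 7/n is exactly at the triangle threshold p ~ 1/n. Asymptotically E[X] → c³/6 = 7³/6 = 343/6 ≈ 57.1667, a bounded constant. In this regime the triangle count is asymptotically Poisson(c³/6).

E[X] ≈ 54.5944; in regime p = Θ(1/n^{1}) E[X] stays bounded (at the triangle threshold p ~ 1/n).


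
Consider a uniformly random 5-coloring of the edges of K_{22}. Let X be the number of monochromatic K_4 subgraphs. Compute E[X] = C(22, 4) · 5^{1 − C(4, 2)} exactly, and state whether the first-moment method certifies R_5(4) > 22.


E[X] = C(22, 4) · 5^{1 − 6} = 7315 · 5^{−5} = 7315/3125.
As a reduced fraction: E[X] = 1463/625 ≈ 2.3408000.
Is E[X] < 1? NO.
Since E[X] ≥ 1, the first-moment bound is inconclusive at n = 22; it does NOT by itself certify R_5(4) > 22.

E[X] = 1463/625 ≈ 2.3408000; E[X] ≥ 1; first-moment method inconclusive here.


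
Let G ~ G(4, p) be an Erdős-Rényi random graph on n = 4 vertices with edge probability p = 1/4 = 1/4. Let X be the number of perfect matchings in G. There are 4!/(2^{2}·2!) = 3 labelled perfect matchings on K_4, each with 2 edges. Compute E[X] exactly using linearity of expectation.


K_4 has 4!/(2^{2}·2!) = 3 labelled perfect matchings.
For each such perfect matching H, let X_H = 1 if all 2 edges of H are present in G. Then P[X_H = 1] = p^{2} = (1/4)^{2} = 1/16.
By linearity: E[X] = Σ_H E[X_H] = 3 · p^{2} = 3 · 1/16 = 3/16.
Numerically: E[X] ≈ 0.1875.

E[X] = 3 · (1/4)^{2} = 3/16 ≈ 0.1875.


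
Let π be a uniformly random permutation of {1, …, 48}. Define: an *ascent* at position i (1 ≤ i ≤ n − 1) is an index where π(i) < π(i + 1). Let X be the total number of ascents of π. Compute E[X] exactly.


Write X = Σ X_I over i = 1, …, 47, with X_I the indicator of one ascent.
There are 47 indicators.
For each fixed i, the pair (π(i), π(i+1)) is a uniformly random ordered pair of distinct values from {1, …, 48}; by symmetry P[π(i) < π(i+1)] = 1/2.
By linearity: E[X] = 47 · (1/2) = (48 − 1) · (1/2) = 47/2 ≈ 23.500000.

E[X] = 47/2 = 23.500000.


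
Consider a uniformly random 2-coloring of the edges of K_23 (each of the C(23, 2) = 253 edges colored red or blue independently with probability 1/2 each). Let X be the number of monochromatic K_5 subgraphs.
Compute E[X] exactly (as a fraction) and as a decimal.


Let X = Σ_S X_S over the C(23, 5) = 33649 subsets S of size 5, where X_S = 1 if the K_5 on S is monochromatic.
For a fixed S, the K_5 on S has C(5, 2) = 10 edges. P[all 10 edges red] = (1/2)^10, and likewise for blue, so P[monochromatic] = 2·(1/2)^10 = 2^{1 − 10} = 1/512.
Summing: E[X] = C(23, 5) · 2^{1 − 10} = 33649 · 1/512 = 33649/512.
Numerically: E[X] ≈ 65.7207.

E[X] = C(23,5)·2^(1−C(5,2)) = 33649/512 ≈ 65.7207.


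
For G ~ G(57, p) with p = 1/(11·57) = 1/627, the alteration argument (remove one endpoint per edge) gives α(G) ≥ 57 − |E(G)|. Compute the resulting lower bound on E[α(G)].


E[|E(G)|] = C(57, 2)·p = 1596 · (1/627) = 28/11.
E[α(G)] ≥ n − E[|E(G)|] = 57 − 28/11 = 599/11.
Numerically: ≈ 54.454545.
(This is only a lower bound; the true E[α(G)] may be larger.)

E[α(G)] ≥ 599/11 ≈ 54.454545.


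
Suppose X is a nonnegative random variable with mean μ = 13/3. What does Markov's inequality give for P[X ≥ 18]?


μ = E[X] = 13/3, a = 18.
Markov: P[X ≥ 18] ≤ μ/a = (13/3)/18 = 13/54.
Numerically: ≈ 0.2407.
(Since a = 18 > μ = 4.3333, the bound 13/54 is < 1 and informative.)

P[X ≥ 18] ≤ 13/54 ≈ 0.2407.


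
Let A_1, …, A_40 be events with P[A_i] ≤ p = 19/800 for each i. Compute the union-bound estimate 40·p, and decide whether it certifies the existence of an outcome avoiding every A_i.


Union bound: P[∪_{i=1}^{40} A_i] ≤ Σ_i P[A_i] ≤ 40·p = 40·(19/800) = 19/20.
Numerically: 19/20 ≈ 0.95000.
Is 19/20 < 1? YES.
Since P[∪ A_i] ≤ 19/20 < 1, the complement has P[∩ A_i^c] ≥ 1 − 19/20 = 1/20 > 0, so some outcome avoids every A_i.

40·p = 19/20 ≈ 0.95000; existence CERTIFIED by the union bound.


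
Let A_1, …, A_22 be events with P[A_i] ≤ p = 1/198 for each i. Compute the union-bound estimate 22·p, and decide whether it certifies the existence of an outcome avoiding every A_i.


Union bound: P[∪_{i=1}^{22} A_i] ≤ Σ_i P[A_i] ≤ 22·p = 22·(1/198) = 1/9.
Numerically: 1/9 ≈ 0.111.
Is 1/9 < 1? YES.
Since P[∪ A_i] ≤ 1/9 < 1, the complement has P[∩ A_i^c] ≥ 1 − 1/9 = 8/9 > 0, so some outcome avoids every A_i.

22·p = 1/9 ≈ 0.111; existence CERTIFIED by the union bound.


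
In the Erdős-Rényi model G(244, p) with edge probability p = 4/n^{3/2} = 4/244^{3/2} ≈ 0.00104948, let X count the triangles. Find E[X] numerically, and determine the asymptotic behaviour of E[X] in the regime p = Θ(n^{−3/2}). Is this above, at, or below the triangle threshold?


Number of potential triangles: C(244, 3) = 2391444.
Each occurs with probability p³ ≈ (0.00104948)³ ≈ 1.15591462e-09.
By linearity: E[X] = C(244, 3)·p³ ≈ 2391444 · 1.15591462e-09 ≈ 0.002764.
Since α = 3/2 > 1, p = c/n^{3/2} = o(1/n) is below the triangle threshold p ~ 1/n. Asymptotically E[X] ~ (c³/6)·n^{3(1−α)} = (4³/6)·n^{-1.5} → 0, so by Markov's inequality G has no triangles w.h.p.

E[X] ≈ 0.002764; in regime p = Θ(1/n^{3/2}) E[X] tends to 0 (below the triangle threshold p ~ 1/n).


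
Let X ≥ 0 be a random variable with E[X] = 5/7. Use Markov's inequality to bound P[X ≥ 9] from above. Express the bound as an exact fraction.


μ = E[X] = 5/7, a = 9.
Markov: P[X ≥ 9] ≤ μ/a = (5/7)/9 = 5/63.
Numerically: ≈ 0.07937.
(Since a = 9 > μ = 0.71429, the bound 5/63 is < 1 and informative.)

P[X ≥ 9] ≤ 5/63 ≈ 0.07937.


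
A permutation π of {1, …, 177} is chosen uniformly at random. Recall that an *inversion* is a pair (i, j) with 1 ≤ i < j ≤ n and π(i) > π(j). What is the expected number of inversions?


Write X = Σ X_I over the C(177, 2) = 15576 pairs i < j, with X_I the indicator of one inversion.
There are 15576 indicators.
For each fixed pair i < j, the values π(i) and π(j) are two distinct elements of {1, …, 177} in uniformly random order; by symmetry P[π(i) > π(j)] = 1/2.
By linearity: E[X] = 15576 · (1/2) = C(177, 2) · (1/2) = 15576/2 = 7788 ≈ 7788.000.

E[X] = 7788 = 7788.000.


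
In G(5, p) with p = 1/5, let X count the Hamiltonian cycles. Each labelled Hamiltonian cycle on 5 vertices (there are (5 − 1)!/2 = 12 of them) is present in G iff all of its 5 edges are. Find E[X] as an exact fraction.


K_5 has (5 − 1)!/2 = 12 labelled Hamiltonian cycles.
For each such Hamiltonian cycle H, let X_H = 1 if all 5 edges of H are present in G. Then P[X_H = 1] = p^{5} = (1/5)^{5} = 1/3125.
By linearity of expectation: E[X] = Σ_H E[X_H] = 12 · p^{5} = 12 · 1/3125 = 12/3125.
Numerically: E[X] ≈ 0.00384.

E[X] = 12 · (1/5)^{5} = 12/3125 ≈ 0.00384.


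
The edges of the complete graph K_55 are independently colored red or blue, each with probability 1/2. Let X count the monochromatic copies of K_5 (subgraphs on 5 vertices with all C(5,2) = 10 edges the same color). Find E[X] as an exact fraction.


Let X = Σ_S X_S over the C(55, 5) = 3478761 subsets S of size 5, where X_S = 1 if the K_5 on S is monochromatic.
For a fixed S, the K_5 on S has C(5, 2) = 10 edges. P[all 10 edges red] = (1/2)^10, and likewise for blue, so P[monochromatic] = 2·(1/2)^10 = 2^{1 − 10} = 1/512.
Summing: E[X] = C(55, 5) · 2^{1 − 10} = 3478761 · 1/512 = 3478761/512.
Numerically: E[X] ≈ 6794.455.

E[X] = C(55,5)·2^(1−C(5,2)) = 3478761/512 ≈ 6794.455.


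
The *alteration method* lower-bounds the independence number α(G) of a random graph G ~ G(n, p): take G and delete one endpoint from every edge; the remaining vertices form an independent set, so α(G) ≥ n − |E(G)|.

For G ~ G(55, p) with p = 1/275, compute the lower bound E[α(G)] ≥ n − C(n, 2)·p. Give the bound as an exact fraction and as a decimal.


E[|E(G)|] = C(55, 2)·p = 1485 · (1/275) = 27/5.
E[α(G)] ≥ n − E[|E(G)|] = 55 − 27/5 = 248/5.
Numerically: ≈ 49.600000.
(This is only a lower bound; the true E[α(G)] may be larger.)

E[α(G)] ≥ 248/5 ≈ 49.600000.


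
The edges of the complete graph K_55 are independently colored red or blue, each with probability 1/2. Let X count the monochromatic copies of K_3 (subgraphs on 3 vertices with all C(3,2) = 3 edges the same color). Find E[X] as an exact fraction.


Let X = Σ_S X_S over the C(55, 3) = 26235 subsets S of size 3, where X_S = 1 if the K_3 on S is monochromatic.
For a fixed S, the K_3 on S has C(3, 2) = 3 edges. P[all 3 edges red] = (1/2)^3, and likewise for blue, so P[monochromatic] = 2·(1/2)^3 = 2^{1 − 3} = 1/4.
By linearity: E[X] = C(55, 3) · 2^{1 − 3} = 26235 · 1/4 = 26235/4.
Numerically: E[X] ≈ 6558.750000.

E[X] = C(55,3)·2^(1−C(3,2)) = 26235/4 ≈ 6558.750000.


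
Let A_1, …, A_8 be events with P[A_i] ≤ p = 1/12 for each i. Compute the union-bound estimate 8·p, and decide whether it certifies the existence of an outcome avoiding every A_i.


Union bound: P[∪_{i=1}^{8} A_i] ≤ Σ_i P[A_i] ≤ 8·p = 8·(1/12) = 2/3.
Numerically: 2/3 ≈ 0.66667.
Is 2/3 < 1? YES.
Since P[∪ A_i] ≤ 2/3 < 1, the complement has P[∩ A_i^c] ≥ 1 − 2/3 = 1/3 > 0, so some outcome avoids every A_i.

8·p = 2/3 ≈ 0.66667; existence CERTIFIED by the union bound.


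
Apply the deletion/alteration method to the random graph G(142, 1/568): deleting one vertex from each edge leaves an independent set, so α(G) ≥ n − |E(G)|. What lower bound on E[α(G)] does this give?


E[|E(G)|] = C(142, 2)·p = 10011 · (1/568) = 141/8.
E[α(G)] ≥ n − E[|E(G)|] = 142 − 141/8 = 995/8.
Numerically: ≈ 124.37500.
(This is only a lower bound; the true E[α(G)] may be larger.)

E[α(G)] ≥ 995/8 ≈ 124.37500.


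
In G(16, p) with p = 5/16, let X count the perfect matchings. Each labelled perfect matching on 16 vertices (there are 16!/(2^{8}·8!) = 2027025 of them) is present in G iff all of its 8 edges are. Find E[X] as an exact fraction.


K_16 has 16!/(2^{8}·8!) = 2027025 labelled perfect matchings.
For each such perfect matching H, let X_H = 1 if all 8 edges of H are present in G. Then P[X_H = 1] = p^{8} = (5/16)^{8} = 390625/4294967296.
Summing the indicators: E[X] = Σ_H E[X_H] = 2027025 · p^{8} = 2027025 · 390625/4294967296 = 791806640625/4294967296.
Numerically: E[X] ≈ 184.

E[X] = 2027025 · (5/16)^{8} = 791806640625/4294967296 ≈ 184.


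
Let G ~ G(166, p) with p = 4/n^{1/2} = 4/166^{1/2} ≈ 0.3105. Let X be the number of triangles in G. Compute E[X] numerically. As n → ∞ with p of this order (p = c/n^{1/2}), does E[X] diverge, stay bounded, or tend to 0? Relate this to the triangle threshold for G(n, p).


Number of potential triangles: C(166, 3) = 748660.
Each occurs with probability p³ ≈ (0.3105)³ ≈ 2.992388e-02.
By linearity: E[X] = C(166, 3)·p³ ≈ 748660 · 2.992388e-02 ≈ 22402.8088.
Since α = 1/2 < 1, p = c/n^{1/2} ≫ 1/n is above the triangle threshold p ~ 1/n. Asymptotically E[X] ~ (c³/6)·n^{3(1−α)} = (4³/6)·n^{1.5} → ∞; triangles are abundant w.h.p.

E[X] ≈ 22402.8088; in regime p = Θ(1/n^{1/2}) E[X] diverges (above the triangle threshold p ~ 1/n).


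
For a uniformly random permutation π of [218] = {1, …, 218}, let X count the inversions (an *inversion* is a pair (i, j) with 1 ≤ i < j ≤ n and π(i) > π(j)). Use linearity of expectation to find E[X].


Write X = Σ X_I over the C(218, 2) = 23653 pairs i < j, with X_I the indicator of one inversion.
There are 23653 indicators.
For each fixed pair i < j, the values π(i) and π(j) are two distinct elements of {1, …, 218} in uniformly random order; by symmetry P[π(i) > π(j)] = 1/2.
By linearity: E[X] = 23653 · (1/2) = C(218, 2) · (1/2) = 23653/2 = 23653/2 ≈ 11826.50000.

E[X] = 23653/2 = 11826.50000.


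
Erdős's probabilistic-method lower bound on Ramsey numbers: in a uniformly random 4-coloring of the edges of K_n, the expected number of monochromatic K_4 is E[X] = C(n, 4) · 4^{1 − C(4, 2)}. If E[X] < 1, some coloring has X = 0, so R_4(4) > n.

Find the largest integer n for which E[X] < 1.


We need C(n, 4) · 4^{1 − 6} < 1, i.e. C(n, 4) < 4^{6 − 1} = 1024.
Check values of n near the boundary:
  n = 11: C(11, 4) = 330; 330 < 1024? YES
  n = 12: C(12, 4) = 495; 495 < 1024? YES
  n = 13: C(13, 4) = 715; 715 < 1024? YES
  n = 14: C(14, 4) = 1001; 1001 < 1024? YES
  n = 15: C(15, 4) = 1365; 1365 < 1024? NO
  n = 16: C(16, 4) = 1820; 1820 < 1024? NO
  n = 17: C(17, 4) = 2380; 2380 < 1024? NO
The largest n with C(n, 4) < 1024 is n = 14 (where E[X] = 1001/1024 ≈ 0.9775). Hence R_4(4) > 14, i.e. R_4(4) ≥ 15.

Largest n = 14; hence R_4(4) > 14.


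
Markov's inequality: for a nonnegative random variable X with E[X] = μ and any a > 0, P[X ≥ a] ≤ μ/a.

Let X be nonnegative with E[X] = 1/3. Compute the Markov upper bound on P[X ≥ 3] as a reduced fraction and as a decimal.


μ = E[X] = 1/3, a = 3.
Markov: P[X ≥ 3] ≤ μ/a = (1/3)/3 = 1/9.
Numerically: ≈ 0.111111.
(Since a = 3 > μ = 0.333333, the bound 1/9 is < 1 and informative.)

P[X ≥ 3] ≤ 1/9 ≈ 0.111111.


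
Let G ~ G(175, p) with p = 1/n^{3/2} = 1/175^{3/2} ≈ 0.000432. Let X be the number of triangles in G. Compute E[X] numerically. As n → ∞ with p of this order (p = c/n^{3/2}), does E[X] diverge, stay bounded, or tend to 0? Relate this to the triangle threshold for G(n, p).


Number of potential triangles: C(175, 3) = 877975.
Each occurs with probability p³ ≈ (0.000432)³ ≈ 8.059884e-11.
By linearity: E[X] = C(175, 3)·p³ ≈ 877975 · 8.059884e-11 ≈ 0.0001.
Since α = 3/2 > 1, p = c/n^{3/2} = o(1/n) is below the triangle threshold p ~ 1/n. Asymptotically E[X] ~ (c³/6)·n^{3(1−α)} = (1³/6)·n^{-1.5} → 0, so by Markov's inequality G has no triangles w.h.p.

E[X] ≈ 0.0001; in regime p = Θ(1/n^{3/2}) E[X] tends to 0 (below the triangle threshold p ~ 1/n).


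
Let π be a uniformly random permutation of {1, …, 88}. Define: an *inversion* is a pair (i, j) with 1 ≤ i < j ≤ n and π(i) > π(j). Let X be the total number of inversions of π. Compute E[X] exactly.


Write X = Σ X_I over the C(88, 2) = 3828 pairs i < j, with X_I the indicator of one inversion.
There are 3828 indicators.
For each fixed pair i < j, the values π(i) and π(j) are two distinct elements of {1, …, 88} in uniformly random order; by symmetry P[π(i) > π(j)] = 1/2.
By linearity: E[X] = 3828 · (1/2) = C(88, 2) · (1/2) = 3828/2 = 1914 ≈ 1914.0000.

E[X] = 1914 = 1914.0000.


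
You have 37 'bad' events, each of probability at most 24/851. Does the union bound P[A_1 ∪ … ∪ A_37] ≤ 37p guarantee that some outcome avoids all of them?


Union bound: P[∪_{i=1}^{37} A_i] ≤ Σ_i P[A_i] ≤ 37·p = 37·(24/851) = 24/23.
Numerically: 24/23 ≈ 1.0435.
Is 24/23 < 1? NO.
Since the bound 24/23 is ≥ 1, the union bound is uninformative here; it does NOT by itself certify existence.

37·p = 24/23 ≈ 1.0435; existence NOT certified by the union bound.


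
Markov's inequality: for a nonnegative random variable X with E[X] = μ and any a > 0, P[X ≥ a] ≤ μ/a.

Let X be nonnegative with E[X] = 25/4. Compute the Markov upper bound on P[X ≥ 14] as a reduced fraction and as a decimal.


μ = E[X] = 25/4, a = 14.
Markov: P[X ≥ 14] ≤ μ/a = (25/4)/14 = 25/56.
Numerically: ≈ 0.446429.
(Since a = 14 > μ = 6.250000, the bound 25/56 is < 1 and informative.)

P[X ≥ 14] ≤ 25/56 ≈ 0.446429.


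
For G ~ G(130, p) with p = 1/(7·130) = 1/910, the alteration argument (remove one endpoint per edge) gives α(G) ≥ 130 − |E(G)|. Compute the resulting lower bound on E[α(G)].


E[|E(G)|] = C(130, 2)·p = 8385 · (1/910) = 129/14.
E[α(G)] ≥ n − E[|E(G)|] = 130 − 129/14 = 1691/14.
Numerically: ≈ 120.78571.
(This is only a lower bound; the true E[α(G)] may be larger.)

E[α(G)] ≥ 1691/14 ≈ 120.78571.


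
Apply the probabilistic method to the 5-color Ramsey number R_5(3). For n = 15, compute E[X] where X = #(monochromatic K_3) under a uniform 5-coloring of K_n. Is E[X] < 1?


E[X] = C(15, 3) · 5^{1 − 3} = 455 · 5^{−2} = 455/25.
As a reduced fraction: E[X] = 91/5 ≈ 18.200.
Is E[X] < 1? NO.
Since E[X] ≥ 1, the first-moment bound is inconclusive at n = 15; it does NOT by itself certify R_5(3) > 15.

E[X] = 91/5 ≈ 18.200; E[X] ≥ 1; first-moment method inconclusive here.


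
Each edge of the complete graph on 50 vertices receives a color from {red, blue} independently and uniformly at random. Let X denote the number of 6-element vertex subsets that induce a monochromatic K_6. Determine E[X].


Let X = Σ_S X_S over the C(50, 6) = 15890700 subsets S of size 6, where X_S = 1 if the K_6 on S is monochromatic.
For a fixed S, the K_6 on S has C(6, 2) = 15 edges. P[all 15 edges red] = (1/2)^15, and likewise for blue, so P[monochromatic] = 2·(1/2)^15 = 2^{1 − 15} = 1/16384.
By linearity of expectation: E[X] = C(50, 6) · 2^{1 − 15} = 15890700 · 1/16384 = 3972675/4096.
Numerically: E[X] ≈ 969.8914.

E[X] = C(50,6)·2^(1−C(6,2)) = 3972675/4096 ≈ 969.8914.


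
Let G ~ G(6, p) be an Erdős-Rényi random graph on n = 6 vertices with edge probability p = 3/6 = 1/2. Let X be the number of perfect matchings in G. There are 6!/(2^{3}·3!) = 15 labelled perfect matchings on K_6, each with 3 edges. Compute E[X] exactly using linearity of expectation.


K_6 has 6!/(2^{3}·3!) = 15 labelled perfect matchings.
For each such perfect matching H, let X_H = 1 if all 3 edges of H are present in G. Then P[X_H = 1] = p^{3} = (1/2)^{3} = 1/8.
By linearity: E[X] = Σ_H E[X_H] = 15 · p^{3} = 15 · 1/8 = 15/8.
Numerically: E[X] ≈ 1.88.

E[X] = 15 · (1/2)^{3} = 15/8 ≈ 1.88.


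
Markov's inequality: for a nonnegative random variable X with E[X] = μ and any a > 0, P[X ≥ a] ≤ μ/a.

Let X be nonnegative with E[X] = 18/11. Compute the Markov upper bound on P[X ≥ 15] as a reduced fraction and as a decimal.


μ = E[X] = 18/11, a = 15.
Markov: P[X ≥ 15] ≤ μ/a = (18/11)/15 = 6/55.
Numerically: ≈ 0.10909.
(Since a = 15 > μ = 1.63636, the bound 6/55 is < 1 and informative.)

P[X ≥ 15] ≤ 6/55 ≈ 0.10909.


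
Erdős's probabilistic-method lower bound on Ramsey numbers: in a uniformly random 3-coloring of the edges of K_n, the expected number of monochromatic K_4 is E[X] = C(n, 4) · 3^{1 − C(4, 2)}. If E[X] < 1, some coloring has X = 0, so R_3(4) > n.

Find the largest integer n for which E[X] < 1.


We need C(n, 4) · 3^{1 − 6} < 1, i.e. C(n, 4) < 3^{6 − 1} = 243.
Check values of n near the boundary:
  n = 7: C(7, 4) = 35; 35 < 243? YES
  n = 8: C(8, 4) = 70; 70 < 243? YES
  n = 9: C(9, 4) = 126; 126 < 243? YES
  n = 10: C(10, 4) = 210; 210 < 243? YES
  n = 11: C(11, 4) = 330; 330 < 243? NO
The largest n with C(n, 4) < 243 is n = 10 (where E[X] = 70/81 ≈ 0.864198). Hence R_3(4) > 10, i.e. R_3(4) ≥ 11.

Largest n = 10; hence R_3(4) > 10.


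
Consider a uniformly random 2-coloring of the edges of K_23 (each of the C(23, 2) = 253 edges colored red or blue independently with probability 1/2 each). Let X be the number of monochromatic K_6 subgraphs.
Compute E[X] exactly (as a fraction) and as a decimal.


Let X = Σ_S X_S over the C(23, 6) = 100947 subsets S of size 6, where X_S = 1 if the K_6 on S is monochromatic.
For a fixed S, the K_6 on S has C(6, 2) = 15 edges. P[all 15 edges red] = (1/2)^15, and likewise for blue, so P[monochromatic] = 2·(1/2)^15 = 2^{1 − 15} = 1/16384.
By linearity: E[X] = C(23, 6) · 2^{1 − 15} = 100947 · 1/16384 = 100947/16384.
Numerically: E[X] ≈ 6.161316.

E[X] = C(23,6)·2^(1−C(6,2)) = 100947/16384 ≈ 6.161316.


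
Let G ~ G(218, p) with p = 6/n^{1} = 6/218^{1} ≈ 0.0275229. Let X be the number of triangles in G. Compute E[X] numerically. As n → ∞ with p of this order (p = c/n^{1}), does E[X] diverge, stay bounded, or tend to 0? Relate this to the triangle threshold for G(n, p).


Number of potential triangles: C(218, 3) = 1703016.
Each occurs with probability p³ ≈ (0.0275229)³ ≈ 2.08489540e-05.
By linearity: E[X] = C(218, 3)·p³ ≈ 1703016 · 2.08489540e-05 ≈ 35.506102.
Here α = 1, so p = 6/n is exactly at the triangle threshold p ~ 1/n. Asymptotically E[X] → c³/6 = 6³/6 = 36 ≈ 36.000000, a bounded constant. In this regime the triangle count is asymptotically Poisson(c³/6).

E[X] ≈ 35.506102; in regime p = Θ(1/n^{1}) E[X] stays bounded (at the triangle threshold p ~ 1/n).


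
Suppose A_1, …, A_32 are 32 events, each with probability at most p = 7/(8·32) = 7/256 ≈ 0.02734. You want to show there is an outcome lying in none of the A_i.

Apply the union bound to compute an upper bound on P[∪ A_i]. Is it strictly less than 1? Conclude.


Union bound: P[∪_{i=1}^{32} A_i] ≤ Σ_i P[A_i] ≤ 32·p = 32·(7/256) = 7/8.
Numerically: 7/8 ≈ 0.87500.
Is 7/8 < 1? YES.
Since P[∪ A_i] ≤ 7/8 < 1, the complement has P[∩ A_i^c] ≥ 1 − 7/8 = 1/8 > 0, so some outcome avoids every A_i.

32·p = 7/8 ≈ 0.87500; existence CERTIFIED by the union bound.


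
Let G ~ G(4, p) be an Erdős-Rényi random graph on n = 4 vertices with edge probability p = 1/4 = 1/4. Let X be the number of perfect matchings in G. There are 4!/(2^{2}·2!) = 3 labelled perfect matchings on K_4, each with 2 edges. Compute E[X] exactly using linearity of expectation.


K_4 has 4!/(2^{2}·2!) = 3 labelled perfect matchings.
For each such perfect matching H, let X_H = 1 if all 2 edges of H are present in G. Then P[X_H = 1] = p^{2} = (1/4)^{2} = 1/16.
By linearity: E[X] = Σ_H E[X_H] = 3 · p^{2} = 3 · 1/16 = 3/16.
Numerically: E[X] ≈ 0.1875.

E[X] = 3 · (1/4)^{2} = 3/16 ≈ 0.1875.


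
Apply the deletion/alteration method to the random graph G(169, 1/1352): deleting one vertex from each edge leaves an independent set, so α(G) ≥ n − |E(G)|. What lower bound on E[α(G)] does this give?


E[|E(G)|] = C(169, 2)·p = 14196 · (1/1352) = 21/2.
E[α(G)] ≥ n − E[|E(G)|] = 169 − 21/2 = 317/2.
Numerically: ≈ 158.500000.
(This is only a lower bound; the true E[α(G)] may be larger.)

E[α(G)] ≥ 317/2 ≈ 158.500000.


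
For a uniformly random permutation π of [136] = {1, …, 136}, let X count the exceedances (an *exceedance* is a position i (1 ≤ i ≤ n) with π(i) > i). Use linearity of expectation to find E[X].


Write X = Σ_{i=1}^{136} X_i, where X_i = 1_{π(i) > i}.
For each fixed i, π(i) is uniform over {1, …, 136} (marginal of a uniform permutation), so P[π(i) > i] = (n − i)/n. Summing: Σ_{i=1}^{136} (n − i)/n = (0 + 1 + … + 135)/136 = 136(136 − 1)/(2·136) = (136 − 1)/2.
Hence E[X] = Σ_{i=1}^{136} (136 − i)/136 = 135/2 ≈ 67.500.

E[X] = 135/2 = 67.500.


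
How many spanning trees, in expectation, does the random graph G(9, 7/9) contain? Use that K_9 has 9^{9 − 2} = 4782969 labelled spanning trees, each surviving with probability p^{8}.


K_9 has 9^{9 − 2} = 4782969 labelled spanning trees.
For each such spanning tree H, let X_H = 1 if all 8 edges of H are present in G. Then P[X_H = 1] = p^{8} = (7/9)^{8} = 5764801/43046721.
By linearity of expectation: E[X] = Σ_H E[X_H] = 4782969 · p^{8} = 4782969 · 5764801/43046721 = 5764801/9.
Numerically: E[X] ≈ 6.405e+05.

E[X] = 4782969 · (7/9)^{8} = 5764801/9 ≈ 6.405e+05.


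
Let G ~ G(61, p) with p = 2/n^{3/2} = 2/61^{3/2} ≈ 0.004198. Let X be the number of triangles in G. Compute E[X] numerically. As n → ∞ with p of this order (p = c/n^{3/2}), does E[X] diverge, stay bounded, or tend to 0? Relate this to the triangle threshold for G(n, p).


Number of potential triangles: C(61, 3) = 35990.
Each occurs with probability p³ ≈ (0.004198)³ ≈ 7.397854e-08.
By linearity: E[X] = C(61, 3)·p³ ≈ 35990 · 7.397854e-08 ≈ 0.0027.
Since α = 3/2 > 1, p = c/n^{3/2} = o(1/n) is below the triangle threshold p ~ 1/n. Asymptotically E[X] ~ (c³/6)·n^{3(1−α)} = (2³/6)·n^{-1.5} → 0, so by Markov's inequality G has no triangles w.h.p.

E[X] ≈ 0.0027; in regime p = Θ(1/n^{3/2}) E[X] tends to 0 (below the triangle threshold p ~ 1/n).


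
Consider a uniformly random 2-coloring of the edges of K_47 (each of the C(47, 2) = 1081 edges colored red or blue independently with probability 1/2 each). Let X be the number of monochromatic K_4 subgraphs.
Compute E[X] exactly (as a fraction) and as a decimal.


Let X = Σ_S X_S over the C(47, 4) = 178365 subsets S of size 4, where X_S = 1 if the K_4 on S is monochromatic.
For a fixed S, the K_4 on S has C(4, 2) = 6 edges. P[all 6 edges red] = (1/2)^6, and likewise for blue, so P[monochromatic] = 2·(1/2)^6 = 2^{1 − 6} = 1/32.
Summing: E[X] = C(47, 4) · 2^{1 − 6} = 178365 · 1/32 = 178365/32.
Numerically: E[X] ≈ 5573.90625.

E[X] = C(47,4)·2^(1−C(4,2)) = 178365/32 ≈ 5573.90625.


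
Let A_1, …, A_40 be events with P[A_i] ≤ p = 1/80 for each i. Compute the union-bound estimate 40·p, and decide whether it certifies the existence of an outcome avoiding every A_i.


Union bound: P[∪_{i=1}^{40} A_i] ≤ Σ_i P[A_i] ≤ 40·p = 40·(1/80) = 1/2.
Numerically: 1/2 ≈ 0.50000.
Is 1/2 < 1? YES.
Since P[∪ A_i] ≤ 1/2 < 1, the complement has P[∩ A_i^c] ≥ 1 − 1/2 = 1/2 > 0, so some outcome avoids every A_i.

40·p = 1/2 ≈ 0.50000; existence CERTIFIED by the union bound.


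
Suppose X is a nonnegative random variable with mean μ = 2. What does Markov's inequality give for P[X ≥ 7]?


μ = E[X] = 2, a = 7.
Markov: P[X ≥ 7] ≤ μ/a = (2)/7 = 2/7.
Numerically: ≈ 0.286.
(Since a = 7 > μ = 2.000, the bound 2/7 is < 1 and informative.)

P[X ≥ 7] ≤ 2/7 ≈ 0.286.


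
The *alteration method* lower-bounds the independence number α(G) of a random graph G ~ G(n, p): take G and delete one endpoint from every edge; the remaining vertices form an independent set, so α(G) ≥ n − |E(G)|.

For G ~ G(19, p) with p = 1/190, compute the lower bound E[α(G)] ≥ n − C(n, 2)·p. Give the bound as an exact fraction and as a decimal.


E[|E(G)|] = C(19, 2)·p = 171 · (1/190) = 9/10.
E[α(G)] ≥ n − E[|E(G)|] = 19 − 9/10 = 181/10.
Numerically: ≈ 18.100.
(This is only a lower bound; the true E[α(G)] may be larger.)

E[α(G)] ≥ 181/10 ≈ 18.100.


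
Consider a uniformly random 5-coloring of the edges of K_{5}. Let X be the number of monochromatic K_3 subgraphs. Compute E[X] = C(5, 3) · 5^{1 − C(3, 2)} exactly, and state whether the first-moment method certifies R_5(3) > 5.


E[X] = C(5, 3) · 5^{1 − 3} = 10 · 5^{−2} = 10/25.
As a reduced fraction: E[X] = 2/5 ≈ 0.40000.
Is E[X] < 1? YES.
Since E[X] < 1, there exists a 5-coloring of K_{5} with no monochromatic K_3; hence R_5(3) > 5.

E[X] = 2/5 ≈ 0.40000; E[X] < 1, so R_5(3) > 5.


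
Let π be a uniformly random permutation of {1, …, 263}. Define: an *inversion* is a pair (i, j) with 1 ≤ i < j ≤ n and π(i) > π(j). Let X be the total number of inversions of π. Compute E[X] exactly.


Write X = Σ X_I over the C(263, 2) = 34453 pairs i < j, with X_I the indicator of one inversion.
There are 34453 indicators.
For each fixed pair i < j, the values π(i) and π(j) are two distinct elements of {1, …, 263} in uniformly random order; by symmetry P[π(i) > π(j)] = 1/2.
By linearity: E[X] = 34453 · (1/2) = C(263, 2) · (1/2) = 34453/2 = 34453/2 ≈ 17226.500.

E[X] = 34453/2 = 17226.500.


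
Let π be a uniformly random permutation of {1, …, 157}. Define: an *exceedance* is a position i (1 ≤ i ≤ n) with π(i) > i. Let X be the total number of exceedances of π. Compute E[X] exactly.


Write X = Σ_{i=1}^{157} X_i, where X_i = 1_{π(i) > i}.
For each fixed i, π(i) is uniform over {1, …, 157} (marginal of a uniform permutation), so P[π(i) > i] = (n − i)/n. Summing: Σ_{i=1}^{157} (n − i)/n = (0 + 1 + … + 156)/157 = 157(157 − 1)/(2·157) = (157 − 1)/2.
Hence E[X] = Σ_{i=1}^{157} (157 − i)/157 = 78 ≈ 78.0000.

E[X] = 78 = 78.0000.


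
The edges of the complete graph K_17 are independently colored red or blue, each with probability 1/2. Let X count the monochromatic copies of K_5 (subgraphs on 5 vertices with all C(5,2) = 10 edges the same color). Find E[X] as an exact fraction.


Let X = Σ_S X_S over the C(17, 5) = 6188 subsets S of size 5, where X_S = 1 if the K_5 on S is monochromatic.
For a fixed S, the K_5 on S has C(5, 2) = 10 edges. P[all 10 edges red] = (1/2)^10, and likewise for blue, so P[monochromatic] = 2·(1/2)^10 = 2^{1 − 10} = 1/512.
By linearity of expectation: E[X] = C(17, 5) · 2^{1 − 10} = 6188 · 1/512 = 1547/128.
Numerically: E[X] ≈ 12.085938.

E[X] = C(17,5)·2^(1−C(5,2)) = 1547/128 ≈ 12.085938.


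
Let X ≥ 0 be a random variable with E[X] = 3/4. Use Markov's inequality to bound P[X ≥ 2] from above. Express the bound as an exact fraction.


μ = E[X] = 3/4, a = 2.
Markov: P[X ≥ 2] ≤ μ/a = (3/4)/2 = 3/8.
Numerically: ≈ 0.375000.
(Since a = 2 > μ = 0.750000, the bound 3/8 is < 1 and informative.)

P[X ≥ 2] ≤ 3/8 ≈ 0.375000.


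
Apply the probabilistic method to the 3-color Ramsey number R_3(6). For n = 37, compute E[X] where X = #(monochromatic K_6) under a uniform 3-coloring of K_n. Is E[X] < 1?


E[X] = C(37, 6) · 3^{1 − 15} = 2324784 · 3^{−14} = 2324784/4782969.
As a reduced fraction: E[X] = 774928/1594323 ≈ 0.48605.
Is E[X] < 1? YES.
Since E[X] < 1, there exists a 3-coloring of K_{37} with no monochromatic K_6; hence R_3(6) > 37.

E[X] = 774928/1594323 ≈ 0.48605; E[X] < 1, so R_3(6) > 37.


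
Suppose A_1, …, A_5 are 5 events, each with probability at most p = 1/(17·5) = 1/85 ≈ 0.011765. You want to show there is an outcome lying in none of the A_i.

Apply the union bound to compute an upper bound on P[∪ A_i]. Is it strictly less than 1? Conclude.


Union bound: P[∪_{i=1}^{5} A_i] ≤ Σ_i P[A_i] ≤ 5·p = 5·(1/85) = 1/17.
Numerically: 1/17 ≈ 0.058824.
Is 1/17 < 1? YES.
Since P[∪ A_i] ≤ 1/17 < 1, the complement has P[∩ A_i^c] ≥ 1 − 1/17 = 16/17 > 0, so some outcome avoids every A_i.

5·p = 1/17 ≈ 0.058824; existence CERTIFIED by the union bound.
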